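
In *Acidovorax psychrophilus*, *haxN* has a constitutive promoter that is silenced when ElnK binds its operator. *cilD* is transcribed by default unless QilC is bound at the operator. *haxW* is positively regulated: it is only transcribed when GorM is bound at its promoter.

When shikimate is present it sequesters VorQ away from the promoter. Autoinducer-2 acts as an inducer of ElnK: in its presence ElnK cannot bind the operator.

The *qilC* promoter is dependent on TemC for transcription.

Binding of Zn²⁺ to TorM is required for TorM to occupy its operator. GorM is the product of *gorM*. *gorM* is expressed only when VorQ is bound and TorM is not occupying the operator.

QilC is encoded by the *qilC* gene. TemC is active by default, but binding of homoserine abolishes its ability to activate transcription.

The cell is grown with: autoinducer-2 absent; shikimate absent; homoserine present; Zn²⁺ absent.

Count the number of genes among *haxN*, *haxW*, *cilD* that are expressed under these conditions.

2

Autoinducer-2 is absent, so ElnK is active.
With repressor ElnK bound, *haxN* is not transcribed.
→ *haxN* is OFF.
Zn²⁺ is absent, so TorM is inactive.
Shikimate is absent, so VorQ is active.
No repressor is bound and VorQ is active, so *gorM* is transcribed.
So GorM is produced and active.
No repressor is bound and GorM is active, so *haxW* is transcribed.
→ *haxW* is ON.
Homoserine is present, so TemC is inactive.
Required activator TemC is absent, so *qilC* is not transcribed.
So QilC is not produced.
With no repressor bound, *cilD* is transcribed.
→ *cilD* is ON.
2 of the 3 genes are transcribed.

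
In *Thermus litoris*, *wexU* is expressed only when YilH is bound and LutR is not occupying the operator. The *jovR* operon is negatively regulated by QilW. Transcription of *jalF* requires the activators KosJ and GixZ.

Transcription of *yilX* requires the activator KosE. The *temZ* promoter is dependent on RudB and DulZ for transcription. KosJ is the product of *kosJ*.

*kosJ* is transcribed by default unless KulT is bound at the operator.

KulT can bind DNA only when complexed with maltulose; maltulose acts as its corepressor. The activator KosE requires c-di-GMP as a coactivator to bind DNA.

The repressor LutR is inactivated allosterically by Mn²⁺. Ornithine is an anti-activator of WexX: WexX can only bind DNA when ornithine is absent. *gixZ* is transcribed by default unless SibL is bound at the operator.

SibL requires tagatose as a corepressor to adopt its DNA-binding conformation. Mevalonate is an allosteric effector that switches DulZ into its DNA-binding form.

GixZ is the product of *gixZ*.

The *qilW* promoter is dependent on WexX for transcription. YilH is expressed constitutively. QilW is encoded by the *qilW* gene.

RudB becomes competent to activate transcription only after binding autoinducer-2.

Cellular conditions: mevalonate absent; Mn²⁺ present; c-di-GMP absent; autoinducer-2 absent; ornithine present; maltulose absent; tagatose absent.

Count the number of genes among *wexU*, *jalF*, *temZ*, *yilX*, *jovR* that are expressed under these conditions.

3

YilH is produced constitutively and is active.
Mn²⁺ is present, so LutR is inactive.
No repressor is bound and YilH is active, so *wexU* is transcribed.
→ *wexU* is ON.
Maltulose is absent, so KulT is inactive.
With no repressor bound, *kosJ* is transcribed.
So KosJ is produced and active.
Tagatose is absent, so SibL is inactive.
With no repressor bound, *gixZ* is transcribed.
So GixZ is produced and active.
No repressor is bound and KosJ and GixZ are active, so *jalF* is transcribed.
→ *jalF* is ON.
Autoinducer-2 is absent, so RudB is inactive.
Mevalonate is absent, so DulZ is inactive.
Required activator RudB is absent, so *temZ* is not transcribed.
→ *temZ* is OFF.
c-di-GMP is absent, so KosE is inactive.
Required activator KosE is absent, so *yilX* is not transcribed.
→ *yilX* is OFF.
Ornithine is present, so WexX is inactive.
Required activator WexX is absent, so *qilW* is not transcribed.
So QilW is not produced.
With no repressor bound, *jovR* is transcribed.
→ *jovR* is ON.
3 of the 5 genes are transcribed.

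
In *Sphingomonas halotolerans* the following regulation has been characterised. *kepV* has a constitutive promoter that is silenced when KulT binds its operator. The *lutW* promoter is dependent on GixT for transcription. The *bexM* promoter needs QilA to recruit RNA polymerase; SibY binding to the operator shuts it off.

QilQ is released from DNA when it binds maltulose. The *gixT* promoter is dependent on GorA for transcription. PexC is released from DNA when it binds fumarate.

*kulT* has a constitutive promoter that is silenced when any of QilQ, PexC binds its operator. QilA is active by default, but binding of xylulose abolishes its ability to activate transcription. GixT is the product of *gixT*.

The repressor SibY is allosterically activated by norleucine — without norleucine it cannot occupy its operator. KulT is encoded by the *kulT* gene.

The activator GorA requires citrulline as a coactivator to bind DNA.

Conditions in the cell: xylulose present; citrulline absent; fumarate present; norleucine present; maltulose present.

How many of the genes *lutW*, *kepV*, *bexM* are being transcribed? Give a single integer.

Citrulline is absent, so GorA is inactive.
Required activator GorA is absent, so *gixT* is not transcribed.
So GixT is not produced.
Required activator GixT is absent, so *lutW* is not transcribed.
→ *lutW* is OFF.
Maltulose is present, so QilQ is inactive.
Fumarate is present, so PexC is inactive.
With no repressor bound, *kulT* is transcribed.
So KulT is produced and active.
With repressor KulT bound, *kepV* is not transcribed.
→ *kepV* is OFF.
Xylulose is present, so QilA is inactive.
Norleucine is present, so SibY is active.
With repressor SibY bound, *bexM* is not transcribed.
→ *bexM* is OFF.
0 of the 3 genes are transcribed.

0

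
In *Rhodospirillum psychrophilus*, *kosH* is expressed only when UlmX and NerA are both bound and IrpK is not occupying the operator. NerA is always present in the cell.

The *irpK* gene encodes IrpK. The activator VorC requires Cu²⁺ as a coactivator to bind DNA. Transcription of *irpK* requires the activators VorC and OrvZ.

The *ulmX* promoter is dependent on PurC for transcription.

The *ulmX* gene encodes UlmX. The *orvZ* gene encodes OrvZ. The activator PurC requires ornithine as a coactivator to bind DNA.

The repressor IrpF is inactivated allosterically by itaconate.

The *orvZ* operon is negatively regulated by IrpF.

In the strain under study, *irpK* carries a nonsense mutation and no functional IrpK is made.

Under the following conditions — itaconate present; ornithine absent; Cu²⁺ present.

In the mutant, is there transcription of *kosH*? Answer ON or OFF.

OFF

Ornithine is absent, so PurC is inactive.
Required activator PurC is absent, so *ulmX* is not transcribed.
So UlmX is not produced.
IrpK is non-functional in this strain, so it has no effect.
NerA is produced constitutively and is active.
Required activator UlmX is absent, so *kosH* is not transcribed.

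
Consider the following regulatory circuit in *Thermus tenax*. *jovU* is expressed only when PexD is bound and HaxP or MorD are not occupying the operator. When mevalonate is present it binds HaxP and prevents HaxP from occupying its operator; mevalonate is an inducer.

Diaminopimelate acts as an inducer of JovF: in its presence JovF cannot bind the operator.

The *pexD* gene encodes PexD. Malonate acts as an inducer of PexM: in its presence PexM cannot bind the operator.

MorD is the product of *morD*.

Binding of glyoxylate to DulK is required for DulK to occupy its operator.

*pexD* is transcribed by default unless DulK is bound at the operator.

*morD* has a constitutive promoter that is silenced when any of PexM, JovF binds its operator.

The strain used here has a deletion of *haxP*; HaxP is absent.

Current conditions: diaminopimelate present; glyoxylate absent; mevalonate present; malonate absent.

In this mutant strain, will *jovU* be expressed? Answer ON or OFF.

HaxP is non-functional in this strain, so it has no effect.
Glyoxylate is absent, so DulK is inactive.
With no repressor bound, *pexD* is transcribed.
So PexD is produced and active.
Malonate is absent, so PexM is active.
Diaminopimelate is present, so JovF is inactive.
With repressor PexM bound, *morD* is not transcribed.
So MorD is not produced.
No repressor is bound and PexD is active, so *jovU* is transcribed.

ON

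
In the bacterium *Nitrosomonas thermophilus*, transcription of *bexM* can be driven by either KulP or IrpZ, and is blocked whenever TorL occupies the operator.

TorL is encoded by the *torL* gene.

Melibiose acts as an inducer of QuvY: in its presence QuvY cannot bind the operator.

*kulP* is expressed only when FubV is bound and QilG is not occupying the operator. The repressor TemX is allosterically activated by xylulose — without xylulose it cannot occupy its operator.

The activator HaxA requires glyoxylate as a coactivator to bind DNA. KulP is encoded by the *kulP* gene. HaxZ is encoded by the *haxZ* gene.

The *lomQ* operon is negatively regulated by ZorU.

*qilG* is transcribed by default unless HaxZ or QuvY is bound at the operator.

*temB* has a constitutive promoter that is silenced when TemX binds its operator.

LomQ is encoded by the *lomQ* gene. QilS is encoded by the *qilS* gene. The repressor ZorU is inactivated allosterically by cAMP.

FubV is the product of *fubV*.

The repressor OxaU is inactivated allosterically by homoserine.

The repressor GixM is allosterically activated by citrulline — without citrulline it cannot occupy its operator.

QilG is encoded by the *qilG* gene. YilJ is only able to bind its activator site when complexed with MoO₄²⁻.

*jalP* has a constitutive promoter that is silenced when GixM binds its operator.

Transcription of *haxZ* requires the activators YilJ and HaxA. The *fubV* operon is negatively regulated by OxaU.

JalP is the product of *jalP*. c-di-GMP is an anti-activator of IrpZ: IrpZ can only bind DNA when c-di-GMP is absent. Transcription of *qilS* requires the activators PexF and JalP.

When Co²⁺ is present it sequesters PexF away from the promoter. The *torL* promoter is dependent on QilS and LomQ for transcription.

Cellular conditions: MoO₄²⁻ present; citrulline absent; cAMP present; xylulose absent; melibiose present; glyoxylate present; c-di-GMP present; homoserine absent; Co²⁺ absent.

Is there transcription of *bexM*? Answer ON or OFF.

OFF

MoO₄²⁻ is present, so YilJ is active.
Glyoxylate is present, so HaxA is active.
No repressor is bound and YilJ and HaxA are active, so *haxZ* is transcribed.
So HaxZ is produced and active.
Melibiose is present, so QuvY is inactive.
With repressor HaxZ bound, *qilG* is not transcribed.
So QilG is not produced.
Homoserine is absent, so OxaU is active.
With repressor OxaU bound, *fubV* is not transcribed.
So FubV is not produced.
Required activator FubV is absent, so *kulP* is not transcribed.
So KulP is not produced.
Co²⁺ is absent, so PexF is active.
Citrulline is absent, so GixM is inactive.
With no repressor bound, *jalP* is transcribed.
So JalP is produced and active.
No repressor is bound and PexF and JalP are active, so *qilS* is transcribed.
So QilS is produced and active.
cAMP is present, so ZorU is inactive.
With no repressor bound, *lomQ* is transcribed.
So LomQ is produced and active.
No repressor is bound and QilS and LomQ are active, so *torL* is transcribed.
So TorL is produced and active.
c-di-GMP is present, so IrpZ is inactive.
With repressor TorL bound, *bexM* is not transcribed.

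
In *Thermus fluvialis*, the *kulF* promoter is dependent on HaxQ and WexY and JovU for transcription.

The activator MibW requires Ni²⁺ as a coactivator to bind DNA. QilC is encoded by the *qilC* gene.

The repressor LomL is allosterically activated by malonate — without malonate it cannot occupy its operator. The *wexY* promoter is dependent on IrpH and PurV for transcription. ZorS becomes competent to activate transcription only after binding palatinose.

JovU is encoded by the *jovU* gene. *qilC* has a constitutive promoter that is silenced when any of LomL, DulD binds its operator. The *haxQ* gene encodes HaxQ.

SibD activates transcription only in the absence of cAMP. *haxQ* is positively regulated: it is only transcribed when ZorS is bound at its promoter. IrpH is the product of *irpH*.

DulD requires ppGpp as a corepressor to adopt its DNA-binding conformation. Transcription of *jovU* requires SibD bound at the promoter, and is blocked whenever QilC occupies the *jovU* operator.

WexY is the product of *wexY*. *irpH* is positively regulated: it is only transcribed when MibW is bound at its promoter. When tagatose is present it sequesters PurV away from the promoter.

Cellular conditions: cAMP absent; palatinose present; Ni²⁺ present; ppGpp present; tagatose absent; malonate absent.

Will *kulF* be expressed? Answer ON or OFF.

Palatinose is present, so ZorS is active.
No repressor is bound and ZorS is active, so *haxQ* is transcribed.
So HaxQ is produced and active.
Ni²⁺ is present, so MibW is active.
No repressor is bound and MibW is active, so *irpH* is transcribed.
So IrpH is produced and active.
Tagatose is absent, so PurV is active.
No repressor is bound and IrpH and PurV are active, so *wexY* is transcribed.
So WexY is produced and active.
cAMP is absent, so SibD is active.
Malonate is absent, so LomL is inactive.
ppGpp is present, so DulD is active.
With repressor DulD bound, *qilC* is not transcribed.
So QilC is not produced.
No repressor is bound and SibD is active, so *jovU* is transcribed.
So JovU is produced and active.
No repressor is bound and HaxQ and WexY and JovU are active, so *kulF* is transcribed.

ON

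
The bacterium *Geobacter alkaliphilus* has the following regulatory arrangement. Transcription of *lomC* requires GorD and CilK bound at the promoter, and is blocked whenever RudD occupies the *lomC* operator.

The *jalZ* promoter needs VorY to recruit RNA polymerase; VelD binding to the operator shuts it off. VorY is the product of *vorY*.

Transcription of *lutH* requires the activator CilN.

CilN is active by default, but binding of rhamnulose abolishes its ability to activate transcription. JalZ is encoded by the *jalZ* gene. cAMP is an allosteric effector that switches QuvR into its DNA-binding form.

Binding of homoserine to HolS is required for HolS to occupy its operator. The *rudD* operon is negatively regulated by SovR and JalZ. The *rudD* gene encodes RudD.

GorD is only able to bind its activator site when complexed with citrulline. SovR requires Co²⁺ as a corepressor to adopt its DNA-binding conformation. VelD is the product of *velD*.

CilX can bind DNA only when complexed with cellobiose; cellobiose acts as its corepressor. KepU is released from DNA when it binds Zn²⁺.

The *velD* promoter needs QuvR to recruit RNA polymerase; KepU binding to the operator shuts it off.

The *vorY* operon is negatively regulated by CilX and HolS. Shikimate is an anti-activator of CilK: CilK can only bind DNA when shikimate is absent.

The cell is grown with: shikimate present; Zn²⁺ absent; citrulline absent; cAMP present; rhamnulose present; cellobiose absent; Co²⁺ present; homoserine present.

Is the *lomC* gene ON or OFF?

Citrulline is absent, so GorD is inactive.
Shikimate is present, so CilK is inactive.
Co²⁺ is present, so SovR is active.
Cellobiose is absent, so CilX is inactive.
Homoserine is present, so HolS is active.
With repressor HolS bound, *vorY* is not transcribed.
So VorY is not produced.
Zn²⁺ is absent, so KepU is active.
cAMP is present, so QuvR is active.
With repressor KepU bound, *velD* is not transcribed.
So VelD is not produced.
Required activator VorY is absent, so *jalZ* is not transcribed.
So JalZ is not produced.
With repressor SovR bound, *rudD* is not transcribed.
So RudD is not produced.
Required activator GorD is absent, so *lomC* is not transcribed.

OFF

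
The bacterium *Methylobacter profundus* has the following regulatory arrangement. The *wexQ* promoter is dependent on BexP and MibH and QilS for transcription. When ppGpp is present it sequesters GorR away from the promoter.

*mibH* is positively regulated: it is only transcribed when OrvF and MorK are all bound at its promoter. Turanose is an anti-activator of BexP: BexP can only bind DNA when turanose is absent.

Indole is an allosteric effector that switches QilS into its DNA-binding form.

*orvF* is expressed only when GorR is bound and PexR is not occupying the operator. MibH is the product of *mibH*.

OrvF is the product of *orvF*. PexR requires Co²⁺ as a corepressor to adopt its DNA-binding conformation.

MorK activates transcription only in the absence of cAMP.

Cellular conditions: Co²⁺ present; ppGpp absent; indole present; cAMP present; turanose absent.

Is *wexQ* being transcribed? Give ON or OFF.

Turanose is absent, so BexP is active.
Co²⁺ is present, so PexR is active.
ppGpp is absent, so GorR is active.
With repressor PexR bound, *orvF* is not transcribed.
So OrvF is not produced.
cAMP is present, so MorK is inactive.
Required activator OrvF is absent, so *mibH* is not transcribed.
So MibH is not produced.
Indole is present, so QilS is active.
Required activator MibH is absent, so *wexQ* is not transcribed.

OFF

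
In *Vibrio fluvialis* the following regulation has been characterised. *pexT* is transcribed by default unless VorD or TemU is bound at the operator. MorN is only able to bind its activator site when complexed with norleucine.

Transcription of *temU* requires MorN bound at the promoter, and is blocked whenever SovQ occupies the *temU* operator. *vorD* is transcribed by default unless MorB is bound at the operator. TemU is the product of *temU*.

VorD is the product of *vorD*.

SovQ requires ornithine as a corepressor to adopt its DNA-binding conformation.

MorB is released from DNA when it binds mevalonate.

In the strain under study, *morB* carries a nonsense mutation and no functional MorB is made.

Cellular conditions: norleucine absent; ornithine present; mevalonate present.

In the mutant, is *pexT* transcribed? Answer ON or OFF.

OFF

MorB is non-functional in this strain, so it has no effect.
With no repressor bound, *vorD* is transcribed.
So VorD is produced and active.
Norleucine is absent, so MorN is inactive.
Ornithine is present, so SovQ is active.
With repressor SovQ bound, *temU* is not transcribed.
So TemU is not produced.
With repressor VorD bound, *pexT* is not transcribed.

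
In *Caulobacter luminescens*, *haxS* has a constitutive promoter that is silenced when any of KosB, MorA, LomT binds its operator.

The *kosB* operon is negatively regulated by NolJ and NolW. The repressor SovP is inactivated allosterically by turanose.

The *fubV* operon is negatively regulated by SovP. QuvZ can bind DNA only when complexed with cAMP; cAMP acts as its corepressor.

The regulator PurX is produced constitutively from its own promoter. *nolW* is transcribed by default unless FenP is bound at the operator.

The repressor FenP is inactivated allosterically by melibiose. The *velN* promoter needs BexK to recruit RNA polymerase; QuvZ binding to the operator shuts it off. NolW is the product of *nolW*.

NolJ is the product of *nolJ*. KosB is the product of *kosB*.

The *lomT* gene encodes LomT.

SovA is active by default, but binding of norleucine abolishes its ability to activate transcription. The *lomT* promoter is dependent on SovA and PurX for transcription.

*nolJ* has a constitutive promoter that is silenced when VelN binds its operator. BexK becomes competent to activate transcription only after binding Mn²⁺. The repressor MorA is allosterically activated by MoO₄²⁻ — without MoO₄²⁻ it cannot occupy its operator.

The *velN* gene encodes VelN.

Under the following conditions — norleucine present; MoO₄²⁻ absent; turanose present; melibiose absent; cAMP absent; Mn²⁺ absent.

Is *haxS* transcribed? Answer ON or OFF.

cAMP is absent, so QuvZ is inactive.
Mn²⁺ is absent, so BexK is inactive.
Required activator BexK is absent, so *velN* is not transcribed.
So VelN is not produced.
With no repressor bound, *nolJ* is transcribed.
So NolJ is produced and active.
Melibiose is absent, so FenP is active.
With repressor FenP bound, *nolW* is not transcribed.
So NolW is not produced.
With repressor NolJ bound, *kosB* is not transcribed.
So KosB is not produced.
MoO₄²⁻ is absent, so MorA is inactive.
Norleucine is present, so SovA is inactive.
PurX is produced constitutively and is active.
Required activator SovA is absent, so *lomT* is not transcribed.
So LomT is not produced.
With no repressor bound, *haxS* is transcribed.

ON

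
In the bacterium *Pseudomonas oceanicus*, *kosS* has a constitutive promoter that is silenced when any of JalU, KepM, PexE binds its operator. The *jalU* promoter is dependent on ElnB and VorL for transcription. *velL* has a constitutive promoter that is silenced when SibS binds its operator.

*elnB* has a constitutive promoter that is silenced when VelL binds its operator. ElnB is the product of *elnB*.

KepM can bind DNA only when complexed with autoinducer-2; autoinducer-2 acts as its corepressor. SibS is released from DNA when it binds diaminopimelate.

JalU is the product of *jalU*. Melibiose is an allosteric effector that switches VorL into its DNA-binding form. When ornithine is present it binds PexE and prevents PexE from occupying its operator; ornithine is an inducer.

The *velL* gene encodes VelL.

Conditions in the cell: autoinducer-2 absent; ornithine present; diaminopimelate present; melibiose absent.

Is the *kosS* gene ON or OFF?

ON

Diaminopimelate is present, so SibS is inactive.
With no repressor bound, *velL* is transcribed.
So VelL is produced and active.
With repressor VelL bound, *elnB* is not transcribed.
So ElnB is not produced.
Melibiose is absent, so VorL is inactive.
Required activator ElnB is absent, so *jalU* is not transcribed.
So JalU is not produced.
Autoinducer-2 is absent, so KepM is inactive.
Ornithine is present, so PexE is inactive.
With no repressor bound, *kosS* is transcribed.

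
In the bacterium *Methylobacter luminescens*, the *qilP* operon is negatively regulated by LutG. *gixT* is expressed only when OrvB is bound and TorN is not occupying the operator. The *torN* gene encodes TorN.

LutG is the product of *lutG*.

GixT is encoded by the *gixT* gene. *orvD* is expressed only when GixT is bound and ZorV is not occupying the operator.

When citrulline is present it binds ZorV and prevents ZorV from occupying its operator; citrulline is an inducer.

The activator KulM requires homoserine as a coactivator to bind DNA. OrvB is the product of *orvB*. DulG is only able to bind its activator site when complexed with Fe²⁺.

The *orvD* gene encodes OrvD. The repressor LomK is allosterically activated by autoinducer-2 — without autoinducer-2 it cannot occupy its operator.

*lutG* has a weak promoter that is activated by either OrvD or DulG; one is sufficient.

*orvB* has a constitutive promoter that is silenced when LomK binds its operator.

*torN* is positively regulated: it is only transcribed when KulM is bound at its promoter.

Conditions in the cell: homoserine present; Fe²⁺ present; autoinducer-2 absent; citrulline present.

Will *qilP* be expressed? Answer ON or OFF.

OFF

Homoserine is present, so KulM is active.
No repressor is bound and KulM is active, so *torN* is transcribed.
So TorN is produced and active.
Autoinducer-2 is absent, so LomK is inactive.
With no repressor bound, *orvB* is transcribed.
So OrvB is produced and active.
With repressor TorN bound, *gixT* is not transcribed.
So GixT is not produced.
Citrulline is present, so ZorV is inactive.
Required activator GixT is absent, so *orvD* is not transcribed.
So OrvD is not produced.
Fe²⁺ is present, so DulG is active.
Activator DulG is present, so *lutG* is transcribed.
So LutG is produced and active.
With repressor LutG bound, *qilP* is not transcribed.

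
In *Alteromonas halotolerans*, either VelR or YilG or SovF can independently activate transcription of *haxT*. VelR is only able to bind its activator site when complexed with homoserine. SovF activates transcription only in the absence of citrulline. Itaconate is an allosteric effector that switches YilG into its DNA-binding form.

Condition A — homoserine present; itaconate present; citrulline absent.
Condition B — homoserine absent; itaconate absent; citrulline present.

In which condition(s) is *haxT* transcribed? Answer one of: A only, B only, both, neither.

A only

Condition A:
Homoserine is present, so VelR is active.
Itaconate is present, so YilG is active.
Citrulline is absent, so SovF is active.
Activator VelR is present, so *haxT* is transcribed.
→ *haxT* is ON in A.
Condition B:
Homoserine is absent, so VelR is inactive.
Itaconate is absent, so YilG is inactive.
Citrulline is present, so SovF is inactive.
No activator is available at the *haxT* promoter, so *haxT* is not transcribed.
→ *haxT* is OFF in B.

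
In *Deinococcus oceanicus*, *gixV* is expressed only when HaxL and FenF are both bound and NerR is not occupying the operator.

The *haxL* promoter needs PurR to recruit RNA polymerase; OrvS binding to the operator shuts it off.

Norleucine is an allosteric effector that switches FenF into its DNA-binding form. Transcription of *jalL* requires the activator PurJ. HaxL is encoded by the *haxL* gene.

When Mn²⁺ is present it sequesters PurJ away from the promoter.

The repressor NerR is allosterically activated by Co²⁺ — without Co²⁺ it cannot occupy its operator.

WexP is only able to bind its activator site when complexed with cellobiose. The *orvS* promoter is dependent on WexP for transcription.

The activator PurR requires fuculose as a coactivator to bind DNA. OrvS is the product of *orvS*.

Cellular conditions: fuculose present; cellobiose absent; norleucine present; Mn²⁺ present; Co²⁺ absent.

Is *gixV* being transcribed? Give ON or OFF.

ON

Fuculose is present, so PurR is active.
Cellobiose is absent, so WexP is inactive.
Required activator WexP is absent, so *orvS* is not transcribed.
So OrvS is not produced.
No repressor is bound and PurR is active, so *haxL* is transcribed.
So HaxL is produced and active.
Norleucine is present, so FenF is active.
Co²⁺ is absent, so NerR is inactive.
No repressor is bound and HaxL and FenF are active, so *gixV* is transcribed.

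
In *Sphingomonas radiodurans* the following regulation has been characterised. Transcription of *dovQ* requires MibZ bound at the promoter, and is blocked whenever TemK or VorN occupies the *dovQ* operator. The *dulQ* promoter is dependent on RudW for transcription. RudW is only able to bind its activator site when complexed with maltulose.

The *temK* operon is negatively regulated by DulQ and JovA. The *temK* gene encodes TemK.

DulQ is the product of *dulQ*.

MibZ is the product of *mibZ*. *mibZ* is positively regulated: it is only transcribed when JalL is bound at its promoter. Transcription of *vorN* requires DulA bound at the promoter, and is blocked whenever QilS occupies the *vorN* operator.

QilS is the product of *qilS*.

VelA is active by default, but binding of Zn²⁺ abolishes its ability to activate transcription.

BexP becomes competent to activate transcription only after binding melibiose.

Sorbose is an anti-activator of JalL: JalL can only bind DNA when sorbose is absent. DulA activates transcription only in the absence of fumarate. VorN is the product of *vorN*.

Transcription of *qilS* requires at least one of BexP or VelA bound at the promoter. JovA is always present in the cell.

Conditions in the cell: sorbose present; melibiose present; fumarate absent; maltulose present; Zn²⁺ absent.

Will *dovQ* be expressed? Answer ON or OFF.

Maltulose is present, so RudW is active.
No repressor is bound and RudW is active, so *dulQ* is transcribed.
So DulQ is produced and active.
JovA is produced constitutively and is active.
With repressor DulQ bound, *temK* is not transcribed.
So TemK is not produced.
Sorbose is present, so JalL is inactive.
Required activator JalL is absent, so *mibZ* is not transcribed.
So MibZ is not produced.
Melibiose is present, so BexP is active.
Zn²⁺ is absent, so VelA is active.
Activator BexP is present, so *qilS* is transcribed.
So QilS is produced and active.
Fumarate is absent, so DulA is active.
With repressor QilS bound, *vorN* is not transcribed.
So VorN is not produced.
Required activator MibZ is absent, so *dovQ* is not transcribed.

OFF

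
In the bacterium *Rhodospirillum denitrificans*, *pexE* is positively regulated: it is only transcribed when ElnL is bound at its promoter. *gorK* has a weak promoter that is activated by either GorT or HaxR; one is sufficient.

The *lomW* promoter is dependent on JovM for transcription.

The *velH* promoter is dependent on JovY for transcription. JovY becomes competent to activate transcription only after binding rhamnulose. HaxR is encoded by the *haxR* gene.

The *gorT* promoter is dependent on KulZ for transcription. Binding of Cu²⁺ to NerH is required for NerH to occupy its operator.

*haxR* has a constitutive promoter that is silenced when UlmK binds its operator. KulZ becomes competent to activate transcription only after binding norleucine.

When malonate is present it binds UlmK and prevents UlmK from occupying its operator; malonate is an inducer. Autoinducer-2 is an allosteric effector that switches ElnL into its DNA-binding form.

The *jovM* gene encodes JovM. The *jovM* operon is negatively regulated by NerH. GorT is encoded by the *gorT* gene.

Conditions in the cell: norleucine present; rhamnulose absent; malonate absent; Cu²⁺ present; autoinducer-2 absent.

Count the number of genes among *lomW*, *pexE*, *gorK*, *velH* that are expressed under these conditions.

Cu²⁺ is present, so NerH is active.
With repressor NerH bound, *jovM* is not transcribed.
So JovM is not produced.
Required activator JovM is absent, so *lomW* is not transcribed.
→ *lomW* is OFF.
Autoinducer-2 is absent, so ElnL is inactive.
Required activator ElnL is absent, so *pexE* is not transcribed.
→ *pexE* is OFF.
Norleucine is present, so KulZ is active.
No repressor is bound and KulZ is active, so *gorT* is transcribed.
So GorT is produced and active.
Malonate is absent, so UlmK is active.
With repressor UlmK bound, *haxR* is not transcribed.
So HaxR is not produced.
Activator GorT is present, so *gorK* is transcribed.
→ *gorK* is ON.
Rhamnulose is absent, so JovY is inactive.
Required activator JovY is absent, so *velH* is not transcribed.
→ *velH* is OFF.
1 of the 4 genes is transcribed.

1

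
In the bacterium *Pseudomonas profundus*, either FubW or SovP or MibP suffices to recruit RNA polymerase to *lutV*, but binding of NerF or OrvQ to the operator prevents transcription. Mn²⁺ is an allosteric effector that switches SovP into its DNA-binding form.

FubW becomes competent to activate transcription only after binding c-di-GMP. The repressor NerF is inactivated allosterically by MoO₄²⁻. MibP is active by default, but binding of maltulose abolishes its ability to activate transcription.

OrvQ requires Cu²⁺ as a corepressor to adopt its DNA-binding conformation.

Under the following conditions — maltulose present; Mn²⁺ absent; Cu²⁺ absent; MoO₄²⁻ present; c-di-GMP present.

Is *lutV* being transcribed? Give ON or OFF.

ON

c-di-GMP is present, so FubW is active.
MoO₄²⁻ is present, so NerF is inactive.
Cu²⁺ is absent, so OrvQ is inactive.
Mn²⁺ is absent, so SovP is inactive.
Maltulose is present, so MibP is inactive.
Activator FubW is present, so *lutV* is transcribed.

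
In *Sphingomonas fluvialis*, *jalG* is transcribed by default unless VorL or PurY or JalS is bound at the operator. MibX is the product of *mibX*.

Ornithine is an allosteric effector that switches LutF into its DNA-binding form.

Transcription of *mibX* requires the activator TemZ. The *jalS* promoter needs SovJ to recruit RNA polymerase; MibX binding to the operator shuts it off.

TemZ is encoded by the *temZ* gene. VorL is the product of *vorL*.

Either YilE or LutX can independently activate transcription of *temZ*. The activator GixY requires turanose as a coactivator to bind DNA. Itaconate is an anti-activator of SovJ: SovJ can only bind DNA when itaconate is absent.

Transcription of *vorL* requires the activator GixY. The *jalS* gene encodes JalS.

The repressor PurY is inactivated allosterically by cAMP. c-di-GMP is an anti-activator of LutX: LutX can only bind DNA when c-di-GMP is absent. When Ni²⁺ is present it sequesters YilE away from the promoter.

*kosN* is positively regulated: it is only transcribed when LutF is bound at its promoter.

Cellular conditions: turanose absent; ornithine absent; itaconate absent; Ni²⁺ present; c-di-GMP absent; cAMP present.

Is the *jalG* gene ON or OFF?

ON

Turanose is absent, so GixY is inactive.
Required activator GixY is absent, so *vorL* is not transcribed.
So VorL is not produced.
cAMP is present, so PurY is inactive.
Ni²⁺ is present, so YilE is inactive.
c-di-GMP is absent, so LutX is active.
Activator LutX is present, so *temZ* is transcribed.
So TemZ is produced and active.
No repressor is bound and TemZ is active, so *mibX* is transcribed.
So MibX is produced and active.
Itaconate is absent, so SovJ is active.
With repressor MibX bound, *jalS* is not transcribed.
So JalS is not produced.
With no repressor bound, *jalG* is transcribed.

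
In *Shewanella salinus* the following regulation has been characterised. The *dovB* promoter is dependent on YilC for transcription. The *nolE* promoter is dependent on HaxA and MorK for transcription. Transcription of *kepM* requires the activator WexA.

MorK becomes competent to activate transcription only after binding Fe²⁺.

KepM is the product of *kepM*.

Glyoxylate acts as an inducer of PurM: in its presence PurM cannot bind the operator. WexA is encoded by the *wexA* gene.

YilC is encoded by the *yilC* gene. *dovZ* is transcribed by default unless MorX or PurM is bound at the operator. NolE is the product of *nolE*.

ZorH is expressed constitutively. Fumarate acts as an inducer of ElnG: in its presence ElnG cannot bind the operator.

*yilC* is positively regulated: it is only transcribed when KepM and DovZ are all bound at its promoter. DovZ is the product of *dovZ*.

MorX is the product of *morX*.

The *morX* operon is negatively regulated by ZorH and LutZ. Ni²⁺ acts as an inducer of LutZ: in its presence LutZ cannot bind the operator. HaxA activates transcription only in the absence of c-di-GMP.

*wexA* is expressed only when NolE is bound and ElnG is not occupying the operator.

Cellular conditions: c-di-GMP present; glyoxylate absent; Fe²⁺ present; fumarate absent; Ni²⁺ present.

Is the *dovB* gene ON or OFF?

c-di-GMP is present, so HaxA is inactive.
Fe²⁺ is present, so MorK is active.
Required activator HaxA is absent, so *nolE* is not transcribed.
So NolE is not produced.
Fumarate is absent, so ElnG is active.
With repressor ElnG bound, *wexA* is not transcribed.
So WexA is not produced.
Required activator WexA is absent, so *kepM* is not transcribed.
So KepM is not produced.
ZorH is produced constitutively and is active.
Ni²⁺ is present, so LutZ is inactive.
With repressor ZorH bound, *morX* is not transcribed.
So MorX is not produced.
Glyoxylate is absent, so PurM is active.
With repressor PurM bound, *dovZ* is not transcribed.
So DovZ is not produced.
Required activator KepM is absent, so *yilC* is not transcribed.
So YilC is not produced.
Required activator YilC is absent, so *dovB* is not transcribed.

OFF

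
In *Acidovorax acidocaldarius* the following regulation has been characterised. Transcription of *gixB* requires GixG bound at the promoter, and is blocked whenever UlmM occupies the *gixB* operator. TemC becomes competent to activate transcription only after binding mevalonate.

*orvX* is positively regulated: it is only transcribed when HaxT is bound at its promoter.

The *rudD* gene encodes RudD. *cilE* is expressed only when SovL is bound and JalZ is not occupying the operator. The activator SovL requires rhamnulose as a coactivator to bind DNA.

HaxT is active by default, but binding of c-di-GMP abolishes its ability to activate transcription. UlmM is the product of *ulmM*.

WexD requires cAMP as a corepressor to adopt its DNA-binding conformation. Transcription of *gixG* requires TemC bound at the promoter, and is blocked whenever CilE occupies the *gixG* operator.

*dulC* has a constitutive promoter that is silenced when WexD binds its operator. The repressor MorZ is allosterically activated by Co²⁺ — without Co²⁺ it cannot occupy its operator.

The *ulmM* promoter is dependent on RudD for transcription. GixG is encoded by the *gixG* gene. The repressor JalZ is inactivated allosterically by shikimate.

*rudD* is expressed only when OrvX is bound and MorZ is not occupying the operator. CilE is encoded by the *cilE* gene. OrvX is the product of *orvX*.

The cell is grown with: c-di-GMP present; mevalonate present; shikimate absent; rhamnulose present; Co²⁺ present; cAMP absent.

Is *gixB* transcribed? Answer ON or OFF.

Mevalonate is present, so TemC is active.
Rhamnulose is present, so SovL is active.
Shikimate is absent, so JalZ is active.
With repressor JalZ bound, *cilE* is not transcribed.
So CilE is not produced.
No repressor is bound and TemC is active, so *gixG* is transcribed.
So GixG is produced and active.
c-di-GMP is present, so HaxT is inactive.
Required activator HaxT is absent, so *orvX* is not transcribed.
So OrvX is not produced.
Co²⁺ is present, so MorZ is active.
With repressor MorZ bound, *rudD* is not transcribed.
So RudD is not produced.
Required activator RudD is absent, so *ulmM* is not transcribed.
So UlmM is not produced.
No repressor is bound and GixG is active, so *gixB* is transcribed.

ON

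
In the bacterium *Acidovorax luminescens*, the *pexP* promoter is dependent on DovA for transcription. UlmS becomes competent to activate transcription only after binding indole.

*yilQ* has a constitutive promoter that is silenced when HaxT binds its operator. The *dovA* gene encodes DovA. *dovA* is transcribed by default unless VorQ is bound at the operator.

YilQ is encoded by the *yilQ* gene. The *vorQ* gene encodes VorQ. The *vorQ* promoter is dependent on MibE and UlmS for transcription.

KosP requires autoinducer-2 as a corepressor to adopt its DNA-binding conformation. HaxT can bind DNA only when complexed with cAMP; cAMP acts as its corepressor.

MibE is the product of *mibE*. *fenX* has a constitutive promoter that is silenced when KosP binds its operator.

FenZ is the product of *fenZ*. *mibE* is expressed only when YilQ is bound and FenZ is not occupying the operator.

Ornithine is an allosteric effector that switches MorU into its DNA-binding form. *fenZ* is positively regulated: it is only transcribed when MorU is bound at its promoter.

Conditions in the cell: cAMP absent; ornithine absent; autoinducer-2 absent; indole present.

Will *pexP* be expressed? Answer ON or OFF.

Ornithine is absent, so MorU is inactive.
Required activator MorU is absent, so *fenZ* is not transcribed.
So FenZ is not produced.
cAMP is absent, so HaxT is inactive.
With no repressor bound, *yilQ* is transcribed.
So YilQ is produced and active.
No repressor is bound and YilQ is active, so *mibE* is transcribed.
So MibE is produced and active.
Indole is present, so UlmS is active.
No repressor is bound and MibE and UlmS are active, so *vorQ* is transcribed.
So VorQ is produced and active.
With repressor VorQ bound, *dovA* is not transcribed.
So DovA is not produced.
Required activator DovA is absent, so *pexP* is not transcribed.

OFF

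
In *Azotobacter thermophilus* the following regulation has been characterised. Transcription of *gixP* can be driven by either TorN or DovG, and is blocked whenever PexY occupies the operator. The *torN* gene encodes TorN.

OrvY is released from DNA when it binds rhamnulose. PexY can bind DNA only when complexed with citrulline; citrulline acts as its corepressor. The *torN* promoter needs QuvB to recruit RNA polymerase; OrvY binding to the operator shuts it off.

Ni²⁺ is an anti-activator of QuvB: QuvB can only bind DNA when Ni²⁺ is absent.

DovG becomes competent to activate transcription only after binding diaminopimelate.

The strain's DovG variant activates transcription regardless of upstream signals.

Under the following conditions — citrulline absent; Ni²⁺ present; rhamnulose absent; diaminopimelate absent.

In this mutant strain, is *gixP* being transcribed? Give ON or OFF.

ON

Rhamnulose is absent, so OrvY is active.
Ni²⁺ is present, so QuvB is inactive.
With repressor OrvY bound, *torN* is not transcribed.
So TorN is not produced.
DovG is constitutively active in this strain.
Citrulline is absent, so PexY is inactive.
Activator DovG is present, so *gixP* is transcribed.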